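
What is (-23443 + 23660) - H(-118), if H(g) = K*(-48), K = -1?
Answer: 169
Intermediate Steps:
H(g) = 48 (H(g) = -1*(-48) = 48)
(-23443 + 23660) - H(-118) = (-23443 + 23660) - 1*48 = 217 - 48 = 169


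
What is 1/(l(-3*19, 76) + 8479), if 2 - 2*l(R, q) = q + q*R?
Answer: 1/10608 ≈ 9.4268e-5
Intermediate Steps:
l(R, q) = 1 - q/2 - R*q/2 (l(R, q) = 1 - (q + q*R)/2 = 1 - (q + R*q)/2 = 1 + (-q/2 - R*q/2) = 1 - q/2 - R*q/2)
1/(l(-3*19, 76) + 8479) = 1/((1 - ½*76 - ½*(-3*19)*76) + 8479) = 1/((1 - 38 - ½*(-57)*76) + 8479) = 1/((1 - 38 + 2166) + 8479) = 1/(2129 + 8479) = 1/10608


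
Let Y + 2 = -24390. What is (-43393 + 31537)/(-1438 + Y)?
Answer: 1976/4305 ≈ 0.45900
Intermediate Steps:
Y = -24392 (Y = -2 - 24390 = -24392)
(-43393 + 31537)/(-1438 + Y) = (-43393 + 31537)/(-1438 - 24392) = -11856/(-25830) = -11856*(-1/25830) = 1976/4305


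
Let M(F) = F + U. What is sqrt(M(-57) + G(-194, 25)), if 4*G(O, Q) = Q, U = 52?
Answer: sqrt(5)/2 ≈ 1.1180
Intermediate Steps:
G(O, Q) = Q/4
M(F) = 52 + F (M(F) = F + 52 = 52 + F)
sqrt(M(-57) + G(-194, 25)) = sqrt((52 - 57) + (1/4)*25) = sqrt(-5 + 25/4) = sqrt(5/4) = sqrt(5)/2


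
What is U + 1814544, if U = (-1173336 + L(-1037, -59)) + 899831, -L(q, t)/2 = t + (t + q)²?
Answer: -861275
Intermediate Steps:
L(q, t) = -2*t - 2*(q + t)² (L(q, t) = -2*(t + (t + q)²) = -2*(t + (q + t)²) = -2*t - 2*(q + t)²)
U = -2675819 (U = (-1173336 + (-2*(-59) - 2*(-1037 - 59)²)) + 899831 = (-1173336 + (118 - 2*(-1096)²)) + 899831 = (-1173336 + (118 - 2*1201216)) + 899831 = (-1173336 + (118 - 2402432)) + 899831 = (-1173336 - 2402314) + 899831 = -3575650 + 899831 = -2675819)
U + 1814544 = -2675819 + 1814544 = -861275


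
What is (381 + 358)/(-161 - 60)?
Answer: -739/221 ≈ -3.3439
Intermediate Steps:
(381 + 358)/(-161 - 60) = 739/(-221) = 739*(-1/221) = -739/221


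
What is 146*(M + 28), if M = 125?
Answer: 22338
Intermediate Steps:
146*(M + 28) = 146*(125 + 28) = 146*153 = 22338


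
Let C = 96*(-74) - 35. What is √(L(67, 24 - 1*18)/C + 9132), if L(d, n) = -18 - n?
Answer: 6*√106844693/649 ≈ 95.562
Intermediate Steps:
C = -7139 (C = -7104 - 35 = -7139)
√(L(67, 24 - 1*18)/C + 9132) = √((-18 - (24 - 1*18))/(-7139) + 9132) = √((-18 - (24 - 18))*(-1/7139) + 9132) = √((-18 - 1*6)*(-1/7139) + 9132) = √((-18 - 6)*(-1/7139) + 9132) = √(-24*(-1/7139) + 9132) = √(24/7139 + 9132) = √(65193372/7139) = 6*√106844693/649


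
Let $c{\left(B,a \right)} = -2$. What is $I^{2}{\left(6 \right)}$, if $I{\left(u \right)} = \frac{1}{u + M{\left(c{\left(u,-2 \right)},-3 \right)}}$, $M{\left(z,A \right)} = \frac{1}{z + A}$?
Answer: $\frac{25}{841} \approx 0.029727$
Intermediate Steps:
$M{\left(z,A \right)} = \frac{1}{A + z}$
$I{\left(u \right)} = \frac{1}{- \frac{1}{5} + u}$ ($I{\left(u \right)} = \frac{1}{u + \frac{1}{-3 - 2}} = \frac{1}{u + \frac{1}{-5}} = \frac{1}{u - \frac{1}{5}} = \frac{1}{- \frac{1}{5} + u}$)
$I^{2}{\left(6 \right)} = \left(\frac{5}{-1 + 5 \cdot 6}\right)^{2} = \left(\frac{5}{-1 + 30}\right)^{2} = \left(\frac{5}{29}\right)^{2} = \frac{25}{841}$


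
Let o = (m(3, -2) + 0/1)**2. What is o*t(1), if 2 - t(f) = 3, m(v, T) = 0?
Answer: 0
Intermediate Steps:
o = 0 (o = (0 + 0/1)**2 = (0 + 0*1)**2 = (0 + 0)**2 = 0**2 = 0)
t(f) = -1 (t(f) = 2 - 1*3 = 2 - 3 = -1)
o*t(1) = 0*(-1) = 0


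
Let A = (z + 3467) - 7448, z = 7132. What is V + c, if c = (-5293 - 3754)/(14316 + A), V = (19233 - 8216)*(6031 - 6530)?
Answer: -96024544608/17467 ≈ -5.4975e+6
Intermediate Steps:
A = 3151 (A = (7132 + 3467) - 7448 = 10599 - 7448 = 3151)
V = -5497483 (V = 11017*(-499) = -5497483)
c = -9047/17467 (c = (-5293 - 3754)/(14316 + 3151) = -9047/17467 ≈ -0.51795)
V + c = -5497483 - 9047/17467 = -96024544608/17467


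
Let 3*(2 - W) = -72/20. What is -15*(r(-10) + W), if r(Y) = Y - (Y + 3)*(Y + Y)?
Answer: 2202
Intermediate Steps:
r(Y) = Y - 2*Y*(3 + Y) (r(Y) = Y - (3 + Y)*2*Y = Y - 2*Y*(3 + Y))
W = 16/5 (W = 2 - (-24)/20 = 2 - 1/3*(-18/5) = 2 + 6/5 = 16/5 ≈ 3.2000)
-15*(r(-10) + W) = -15*(-1*(-10)*(5 + 2*(-10)) + 16/5) = -15*(-1*(-10)*(5 - 20) + 16/5) = -15*(-1*(-10)*(-15) + 16/5) = -15*(-150 + 16/5) = -15*(-734/5) = 2202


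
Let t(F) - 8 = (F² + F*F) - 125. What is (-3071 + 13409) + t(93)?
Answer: 27519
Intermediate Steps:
t(F) = -117 + 2*F² (t(F) = 8 + ((F² + F*F) - 125) = 8 + ((F² + F²) - 125) = 8 + (2*F² - 125) = 8 + (-125 + 2*F²) = -117 + 2*F²)
(-3071 + 13409) + t(93) = (-3071 + 13409) + (-117 + 2*93²) = 10338 + (-117 + 2*8649) = 10338 + (-117 + 17298) = 10338 + 17181 = 27519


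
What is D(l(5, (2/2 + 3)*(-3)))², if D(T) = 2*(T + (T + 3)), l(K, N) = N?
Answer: 1764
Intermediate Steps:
D(T) = 6 + 4*T (D(T) = 2*(T + (3 + T)) = 2*(3 + 2*T) = 6 + 4*T)
D(l(5, (2/2 + 3)*(-3)))² = (6 + 4*((2/2 + 3)*(-3)))² = (6 + 4*((2*(½) + 3)*(-3)))² = (6 + 4*((1 + 3)*(-3)))² = (6 + 4*(4*(-3)))² = (6 + 4*(-12))² = (6 - 48)² = (-42)² = 1764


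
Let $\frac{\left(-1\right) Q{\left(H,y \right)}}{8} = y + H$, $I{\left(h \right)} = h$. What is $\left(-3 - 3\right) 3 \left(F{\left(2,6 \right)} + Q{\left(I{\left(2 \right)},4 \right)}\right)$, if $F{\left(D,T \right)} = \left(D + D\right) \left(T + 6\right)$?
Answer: $0$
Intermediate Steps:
$Q{\left(H,y \right)} = - 8 H - 8 y$ ($Q{\left(H,y \right)} = - 8 \left(y + H\right) = - 8 \left(H + y\right) = - 8 H - 8 y$)
$F{\left(D,T \right)} = 2 D \left(6 + T\right)$
$\left(-3 - 3\right) 3 \left(F{\left(2,6 \right)} + Q{\left(I{\left(2 \right)},4 \right)}\right) = \left(-3 - 3\right) 3 \left(2 \cdot 2 \left(6 + 6\right) - 48\right) = \left(-6\right) 3 \left(2 \cdot 2 \cdot 12 - 48\right) = - 18 \left(48 - 48\right) = \left(-18\right) 0 = 0$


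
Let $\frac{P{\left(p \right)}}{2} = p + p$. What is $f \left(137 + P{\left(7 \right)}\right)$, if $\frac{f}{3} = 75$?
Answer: $37125$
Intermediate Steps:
$f = 225$ ($f = 3 \cdot 75 = 225$)
$P{\left(p \right)} = 4 p$ ($P{\left(p \right)} = 2 \left(p + p\right) = 2 \cdot 2 p = 4 p$)
$f \left(137 + P{\left(7 \right)}\right) = 225 \left(137 + 4 \cdot 7\right) = 225 \left(137 + 28\right) = 225 \cdot 165 = 37125$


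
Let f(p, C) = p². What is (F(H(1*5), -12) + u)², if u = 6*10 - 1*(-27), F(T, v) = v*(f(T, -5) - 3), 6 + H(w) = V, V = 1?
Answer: 31329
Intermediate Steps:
H(w) = -5 (H(w) = -6 + 1 = -5)
F(T, v) = v*(-3 + T²) (F(T, v) = v*(T² - 3) = v*(-3 + T²))
u = 87 (u = 60 + 27 = 87)
(F(H(1*5), -12) + u)² = (-12*(-3 + (-5)²) + 87)² = (-12*(-3 + 25) + 87)² = (-12*22 + 87)² = (-264 + 87)² = (-177)² = 31329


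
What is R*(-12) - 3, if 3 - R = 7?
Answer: 45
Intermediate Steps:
R = -4 (R = 3 - 1*7 = 3 - 7 = -4)
R*(-12) - 3 = -4*(-12) - 3 = 48 - 3 = 45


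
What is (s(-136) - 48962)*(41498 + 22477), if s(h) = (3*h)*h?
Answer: 417500850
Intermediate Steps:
s(h) = 3*h²
(s(-136) - 48962)*(41498 + 22477) = (3*(-136)² - 48962)*(41498 + 22477) = (3*18496 - 48962)*63975 = (55488 - 48962)*63975 = 6526*63975 = 417500850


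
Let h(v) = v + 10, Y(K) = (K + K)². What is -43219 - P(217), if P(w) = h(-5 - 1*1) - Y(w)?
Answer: 145133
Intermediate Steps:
Y(K) = 4*K² (Y(K) = (2*K)² = 4*K²)
h(v) = 10 + v
P(w) = 4 - 4*w² (P(w) = (10 + (-5 - 1*1)) - 4*w² = (10 + (-5 - 1)) - 4*w² = (10 - 6) - 4*w² = 4 - 4*w²)
-43219 - P(217) = -43219 - (4 - 4*217²) = -43219 - (4 - 4*47089) = -43219 - (4 - 188356) = -43219 - 1*(-188352) = -43219 + 188352 = 145133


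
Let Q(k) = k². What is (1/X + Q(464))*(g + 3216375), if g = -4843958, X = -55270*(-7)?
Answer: -135570941072391103/386890 ≈ -3.5041e+11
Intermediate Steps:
X = 386890
(1/X + Q(464))*(g + 3216375) = (1/386890 + 464²)*(-4843958 + 3216375) = (1/386890 + 215296)*(-1627583) = (83295869441/386890)*(-1627583) = -135570941072391103/386890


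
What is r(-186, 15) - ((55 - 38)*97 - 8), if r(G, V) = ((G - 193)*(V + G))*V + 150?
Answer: 970644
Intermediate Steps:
r(G, V) = 150 + V*(-193 + G)*(G + V) (r(G, V) = ((-193 + G)*(G + V))*V + 150 = V*(-193 + G)*(G + V) + 150 = 150 + V*(-193 + G)*(G + V))
r(-186, 15) - ((55 - 38)*97 - 8) = (150 - 193*15² - 186*15² + 15*(-186)² - 193*(-186)*15) - ((55 - 38)*97 - 8) = (150 - 193*225 - 186*225 + 15*34596 + 538470) - (17*97 - 8) = (150 - 43425 - 41850 + 518940 + 538470) - (1649 - 8) = 972285 - 1*1641 = 972285 - 1641 = 970644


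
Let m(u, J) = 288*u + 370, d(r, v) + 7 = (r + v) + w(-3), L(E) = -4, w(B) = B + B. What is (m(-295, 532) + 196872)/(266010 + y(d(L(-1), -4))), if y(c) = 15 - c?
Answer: 56141/133023 ≈ 0.42204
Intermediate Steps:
w(B) = 2*B
d(r, v) = -13 + r + v (d(r, v) = -7 + ((r + v) + 2*(-3)) = -7 + ((r + v) - 6) = -7 + (-6 + r + v) = -13 + r + v)
m(u, J) = 370 + 288*u
(m(-295, 532) + 196872)/(266010 + y(d(L(-1), -4))) = ((370 + 288*(-295)) + 196872)/(266010 + (15 - (-13 - 4 - 4))) = ((370 - 84960) + 196872)/(266010 + (15 - 1*(-21))) = (-84590 + 196872)/(266010 + (15 + 21)) = 112282/(266010 + 36) = 112282/266046 = 112282*(1/266046) = 56141/133023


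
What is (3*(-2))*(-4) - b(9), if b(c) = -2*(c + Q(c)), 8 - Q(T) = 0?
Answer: 58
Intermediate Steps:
Q(T) = 8 (Q(T) = 8 - 1*0 = 8 + 0 = 8)
b(c) = -16 - 2*c (b(c) = -2*(c + 8) = -2*(8 + c) = -16 - 2*c)
(3*(-2))*(-4) - b(9) = (3*(-2))*(-4) - (-16 - 2*9) = -6*(-4) - (-16 - 18) = 24 - 1*(-34) = 24 + 34 = 58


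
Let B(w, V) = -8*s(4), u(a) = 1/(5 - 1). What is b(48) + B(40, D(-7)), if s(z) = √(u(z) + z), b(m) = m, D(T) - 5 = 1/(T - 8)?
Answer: 48 - 4*√17 ≈ 31.508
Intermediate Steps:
D(T) = 5 + 1/(-8 + T) (D(T) = 5 + 1/(T - 8) = 5 + 1/(-8 + T))
u(a) = ¼ (u(a) = 1/4 = ¼)
s(z) = √(¼ + z)
B(w, V) = -4*√17 (B(w, V) = -4*√(1 + 4*4) = -4*√(1 + 16) = -4*√17)
b(48) + B(40, D(-7)) = 48 - 4*√17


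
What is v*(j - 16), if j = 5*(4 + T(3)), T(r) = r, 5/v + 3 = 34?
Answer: 95/31 ≈ 3.0645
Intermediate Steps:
v = 5/31 (v = 5/(-3 + 34) = 5/31 ≈ 0.16129)
j = 35 (j = 5*(4 + 3) = 5*7 = 35)
v*(j - 16) = 5*(35 - 16)/31 = (5/31)*19 = 95/31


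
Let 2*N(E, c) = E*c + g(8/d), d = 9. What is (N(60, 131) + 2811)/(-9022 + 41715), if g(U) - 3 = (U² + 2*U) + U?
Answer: 1092565/5296266 ≈ 0.20629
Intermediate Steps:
g(U) = 3 + U² + 3*U (g(U) = 3 + ((U² + 2*U) + U) = 3 + (U² + 3*U) = 3 + U² + 3*U)
N(E, c) = 523/162 + E*c/2 (N(E, c) = (E*c + (3 + (8/9)² + 3*(8/9)))/2 = (E*c + (3 + 64/81 + 8/3))/2 = (E*c + 523/81)/2 = (523/81 + E*c)/2 = 523/162 + E*c/2)
(N(60, 131) + 2811)/(-9022 + 41715) = ((523/162 + (½)*60*131) + 2811)/(-9022 + 41715) = ((523/162 + 3930) + 2811)/32693 = (637183/162 + 2811)*(1/32693) = (1092565/162)*(1/32693) = 1092565/5296266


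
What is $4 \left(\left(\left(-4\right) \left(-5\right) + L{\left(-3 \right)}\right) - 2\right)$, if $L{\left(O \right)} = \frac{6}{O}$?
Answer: $64$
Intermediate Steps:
$4 \left(\left(\left(-4\right) \left(-5\right) + L{\left(-3 \right)}\right) - 2\right) = 4 \left(\left(\left(-4\right) \left(-5\right) + \frac{6}{-3}\right) - 2\right) = 4 \left(\left(20 + 6 \left(- \frac{1}{3}\right)\right) - 2\right) = 4 \left(\left(20 - 2\right) - 2\right) = 4 \left(18 - 2\right) = 4 \cdot 16 = 64$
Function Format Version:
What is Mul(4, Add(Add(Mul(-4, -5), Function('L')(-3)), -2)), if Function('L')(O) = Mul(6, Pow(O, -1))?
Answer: 64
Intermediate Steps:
Mul(4, Add(Add(Mul(-4, -5), Function('L')(-3)), -2)) = Mul(4, Add(Add(Mul(-4, -5), Mul(6, Pow(-3, -1))), -2)) = Mul(4, Add(Add(20, Mul(6, Rational(-1, 3))), -2)) = Mul(4, Add(Add(20, -2), -2)) = Mul(4, Add(18, -2)) = Mul(4, 16) = 64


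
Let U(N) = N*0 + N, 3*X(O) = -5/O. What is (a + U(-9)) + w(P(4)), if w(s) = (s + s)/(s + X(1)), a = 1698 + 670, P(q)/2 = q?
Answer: 44869/19 ≈ 2361.5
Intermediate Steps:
P(q) = 2*q
X(O) = -5/(3*O) (X(O) = (-5/O)/3 = -5/(3*O))
a = 2368
U(N) = N (U(N) = 0 + N = N)
w(s) = 2*s/(-5/3 + s) (w(s) = (s + s)/(s - 5/3/1) = (2*s)/(s - 5/3*1) = (2*s)/(s - 5/3) = (2*s)/(-5/3 + s) = 2*s/(-5/3 + s))
(a + U(-9)) + w(P(4)) = (2368 - 9) + 6*(2*4)/(-5 + 3*(2*4)) = 2359 + 6*8/(-5 + 3*8) = 2359 + 6*8/(-5 + 24) = 2359 + 6*8/19 = 2359 + 6*8*(1/19) = 2359 + 48/19 = 44869/19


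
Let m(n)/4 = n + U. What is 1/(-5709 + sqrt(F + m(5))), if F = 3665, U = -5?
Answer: -5709/32589016 - sqrt(3665)/32589016 ≈ -0.00017704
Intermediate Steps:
m(n) = -20 + 4*n (m(n) = 4*(n - 5) = 4*(-5 + n) = -20 + 4*n)
1/(-5709 + sqrt(F + m(5))) = 1/(-5709 + sqrt(3665 + (-20 + 4*5))) = 1/(-5709 + sqrt(3665 + (-20 + 20))) = 1/(-5709 + sqrt(3665 + 0)) = 1/(-5709 + sqrt(3665))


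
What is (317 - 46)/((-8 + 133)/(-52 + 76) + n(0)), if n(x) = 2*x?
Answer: 6504/125 ≈ 52.032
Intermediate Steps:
(317 - 46)/((-8 + 133)/(-52 + 76) + n(0)) = (317 - 46)/((-8 + 133)/(-52 + 76) + 2*0) = 271/(125/24 + 0) = 271/(125/24) = 271*(24/125) = 6504/125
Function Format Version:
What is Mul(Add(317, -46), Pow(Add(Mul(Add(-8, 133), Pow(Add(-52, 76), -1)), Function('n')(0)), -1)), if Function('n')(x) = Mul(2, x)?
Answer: Rational(6504, 125) ≈ 52.032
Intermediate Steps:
Mul(Add(317, -46), Pow(Add(Mul(Add(-8, 133), Pow(Add(-52, 76), -1)), Function('n')(0)), -1)) = Mul(Add(317, -46), Pow(Add(Mul(Add(-8, 133), Pow(Add(-52, 76), -1)), Mul(2, 0)), -1)) = Mul(271, Pow(Add(Mul(125, Pow(24, -1)), 0), -1)) = Mul(271, Pow(Add(Mul(125, Rational(1, 24)), 0), -1)) = Mul(271, Pow(Add(Rational(125, 24), 0), -1)) = Mul(271, Pow(Rational(125, 24), -1)) = Mul(271, Rational(24, 125)) = Rational(6504, 125)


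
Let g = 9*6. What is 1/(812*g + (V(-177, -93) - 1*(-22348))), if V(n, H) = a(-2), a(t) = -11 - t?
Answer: 1/66187 ≈ 1.5109e-5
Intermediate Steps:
g = 54
V(n, H) = -9 (V(n, H) = -11 - 1*(-2) = -11 + 2 = -9)
1/(812*g + (V(-177, -93) - 1*(-22348))) = 1/(812*54 + (-9 - 1*(-22348))) = 1/(43848 + (-9 + 22348)) = 1/(43848 + 22339) = 1/66187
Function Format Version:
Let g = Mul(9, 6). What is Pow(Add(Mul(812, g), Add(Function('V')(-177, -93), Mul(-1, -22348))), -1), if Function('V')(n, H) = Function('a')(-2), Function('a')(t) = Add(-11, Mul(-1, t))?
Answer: Rational(1, 66187) ≈ 1.5109e-5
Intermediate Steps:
g = 54
Function('V')(n, H) = -9 (Function('V')(n, H) = Add(-11, Mul(-1, -2)) = Add(-11, 2) = -9)
Pow(Add(Mul(812, g), Add(Function('V')(-177, -93), Mul(-1, -22348))), -1) = Pow(Add(Mul(812, 54), Add(-9, Mul(-1, -22348))), -1) = Pow(Add(43848, Add(-9, 22348)), -1) = Pow(Add(43848, 22339), -1) = Pow(66187, -1) = Rational(1, 66187)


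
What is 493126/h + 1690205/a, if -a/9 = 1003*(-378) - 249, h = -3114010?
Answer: 1789781340364/5316311051235 ≈ 0.33666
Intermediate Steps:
a = 3414447 (a = -9*(1003*(-378) - 249) = -9*(-379134 - 249) = -9*(-379383) = 3414447)
493126/h + 1690205/a = 493126/(-3114010) + 1690205/3414447 = 493126*(-1/3114010) + 1690205*(1/3414447) = -246563/1557005 + 1690205/3414447 = 1789781340364/5316311051235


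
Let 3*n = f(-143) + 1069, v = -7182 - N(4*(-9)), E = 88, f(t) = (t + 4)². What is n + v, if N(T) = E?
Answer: -1420/3 ≈ -473.33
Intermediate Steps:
f(t) = (4 + t)²
N(T) = 88
v = -7270 (v = -7182 - 1*88 = -7182 - 88 = -7270)
n = 20390/3 (n = ((4 - 143)² + 1069)/3 = ((-139)² + 1069)/3 = (19321 + 1069)/3 = (⅓)*20390 = 20390/3 ≈ 6796.7)
n + v = 20390/3 - 7270 = -1420/3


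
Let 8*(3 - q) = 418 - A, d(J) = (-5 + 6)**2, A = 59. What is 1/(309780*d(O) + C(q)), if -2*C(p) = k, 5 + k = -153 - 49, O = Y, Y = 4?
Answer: 2/619767 ≈ 3.2270e-6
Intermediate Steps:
O = 4
d(J) = 1 (d(J) = 1**2 = 1)
q = -335/8 (q = 3 - (418 - 1*59)/8 = 3 - (418 - 59)/8 = 3 - 1/8*359 = 3 - 359/8 = -335/8 ≈ -41.875)
k = -207 (k = -5 + (-153 - 49) = -5 - 202 = -207)
C(p) = 207/2 (C(p) = -1/2*(-207) = 207/2)
1/(309780*d(O) + C(q)) = 1/(309780*1 + 207/2) = 1/(309780 + 207/2) = 1/(619767/2) = 2/619767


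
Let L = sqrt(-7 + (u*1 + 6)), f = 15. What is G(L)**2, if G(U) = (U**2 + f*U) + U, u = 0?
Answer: -(16 + I)**2 ≈ -255.0 - 32.0*I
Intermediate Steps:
L = I (L = sqrt(-7 + (0*1 + 6)) = sqrt(-7 + (0 + 6)) = sqrt(-7 + 6) = sqrt(-1) = I ≈ 1.0*I)
G(U) = U**2 + 16*U (G(U) = (U**2 + 15*U) + U = U**2 + 16*U)
G(L)**2 = (I*(16 + I))**2 = -(16 + I)**2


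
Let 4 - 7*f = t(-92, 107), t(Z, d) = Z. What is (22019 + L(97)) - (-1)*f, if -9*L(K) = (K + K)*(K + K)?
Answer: 1124609/63 ≈ 17851.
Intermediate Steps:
L(K) = -4*K**2/9 (L(K) = -(K + K)*(K + K)/9 = -2*K*2*K/9 = -4*K**2/9)
f = 96/7 (f = 4/7 - 1/7*(-92) = 4/7 + 92/7 = 96/7 ≈ 13.714)
(22019 + L(97)) - (-1)*f = (22019 - 4/9*97**2) - (-1)*96/7 = (22019 - 4/9*9409) - 1*(-96/7) = (22019 - 37636/9) + 96/7 = 160535/9 + 96/7 = 1124609/63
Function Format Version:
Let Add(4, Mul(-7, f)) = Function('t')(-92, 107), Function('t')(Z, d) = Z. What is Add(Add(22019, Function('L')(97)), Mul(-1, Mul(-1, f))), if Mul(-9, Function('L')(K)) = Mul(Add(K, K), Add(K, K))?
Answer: Rational(1124609, 63) ≈ 17851.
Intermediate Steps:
Function('L')(K) = Mul(Rational(-4, 9), Pow(K, 2)) (Function('L')(K) = Mul(Rational(-1, 9), Mul(Add(K, K), Add(K, K))) = Mul(Rational(-1, 9), Mul(Mul(2, K), Mul(2, K))) = Mul(Rational(-1, 9), Mul(4, Pow(K, 2))) = Mul(Rational(-4, 9), Pow(K, 2)))
f = Rational(96, 7) (f = Add(Rational(4, 7), Mul(Rational(-1, 7), -92)) = Add(Rational(4, 7), Rational(92, 7)) = Rational(96, 7) ≈ 13.714)
Add(Add(22019, Function('L')(97)), Mul(-1, Mul(-1, f))) = Add(Add(22019, Mul(Rational(-4, 9), Pow(97, 2))), Mul(-1, Mul(-1, Rational(96, 7)))) = Add(Add(22019, Mul(Rational(-4, 9), 9409)), Mul(-1, Rational(-96, 7))) = Add(Add(22019, Rational(-37636, 9)), Rational(96, 7)) = Add(Rational(160535, 9), Rational(96, 7)) = Rational(1124609, 63)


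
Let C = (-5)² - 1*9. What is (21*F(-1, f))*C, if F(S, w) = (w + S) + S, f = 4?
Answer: 672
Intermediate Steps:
C = 16 (C = 25 - 9 = 16)
F(S, w) = w + 2*S (F(S, w) = (S + w) + S = w + 2*S)
(21*F(-1, f))*C = (21*(4 + 2*(-1)))*16 = (21*(4 - 2))*16 = (21*2)*16 = 42*16 = 672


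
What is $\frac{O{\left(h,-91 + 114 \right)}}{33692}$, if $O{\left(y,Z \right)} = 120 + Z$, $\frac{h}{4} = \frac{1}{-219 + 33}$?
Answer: $\frac{143}{33692} \approx 0.0042443$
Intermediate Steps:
$h = - \frac{2}{93}$ ($h = \frac{4}{-219 + 33} = \frac{4}{-186} = 4 \left(- \frac{1}{186}\right) = - \frac{2}{93} \approx -0.021505$)
$\frac{O{\left(h,-91 + 114 \right)}}{33692} = \frac{120 + \left(-91 + 114\right)}{33692} = \left(120 + 23\right) \frac{1}{33692} = 143 \cdot \frac{1}{33692} = \frac{143}{33692}$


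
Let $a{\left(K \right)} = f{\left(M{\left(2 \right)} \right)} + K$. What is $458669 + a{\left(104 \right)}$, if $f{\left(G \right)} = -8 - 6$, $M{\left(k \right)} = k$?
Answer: $458759$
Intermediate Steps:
$f{\left(G \right)} = -14$ ($f{\left(G \right)} = -8 - 6 = -14$)
$a{\left(K \right)} = -14 + K$
$458669 + a{\left(104 \right)} = 458669 + \left(-14 + 104\right) = 458669 + 90 = 458759$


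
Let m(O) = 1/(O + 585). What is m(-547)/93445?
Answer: 1/3550910 ≈ 2.8162e-7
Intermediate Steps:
m(O) = 1/(585 + O)
m(-547)/93445 = 1/((585 - 547)*93445) = (1/93445)/38 = (1/38)*(1/93445) = 1/3550910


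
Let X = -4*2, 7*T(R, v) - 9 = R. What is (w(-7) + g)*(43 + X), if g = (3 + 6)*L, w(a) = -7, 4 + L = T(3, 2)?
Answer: -965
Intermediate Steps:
T(R, v) = 9/7 + R/7
X = -8
L = -16/7 (L = -4 + (9/7 + (1/7)*3) = -4 + (9/7 + 3/7) = -4 + 12/7 = -16/7 ≈ -2.2857)
g = -144/7 (g = (3 + 6)*(-16/7) = 9*(-16/7) = -144/7 ≈ -20.571)
(w(-7) + g)*(43 + X) = (-7 - 144/7)*(43 - 8) = -193/7*35 = -965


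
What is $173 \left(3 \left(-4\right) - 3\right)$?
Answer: $-2595$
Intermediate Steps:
$173 \left(3 \left(-4\right) - 3\right) = 173 \left(-12 - 3\right) = 173 \left(-15\right) = -2595$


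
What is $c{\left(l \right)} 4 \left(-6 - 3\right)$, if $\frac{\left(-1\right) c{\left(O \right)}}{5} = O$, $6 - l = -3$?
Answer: $1620$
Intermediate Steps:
$l = 9$ ($l = 6 - -3 = 6 + 3 = 9$)
$c{\left(O \right)} = - 5 O$
$c{\left(l \right)} 4 \left(-6 - 3\right) = \left(-5\right) 9 \cdot 4 \left(-6 - 3\right) = - 45 \cdot 4 \left(-9\right) = \left(-45\right) \left(-36\right) = 1620$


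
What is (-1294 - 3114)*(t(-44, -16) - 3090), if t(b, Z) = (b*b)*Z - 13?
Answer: 150220232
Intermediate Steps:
t(b, Z) = -13 + Z*b² (t(b, Z) = b²*Z - 13 = Z*b² - 13 = -13 + Z*b²)
(-1294 - 3114)*(t(-44, -16) - 3090) = (-1294 - 3114)*((-13 - 16*(-44)²) - 3090) = -4408*((-13 - 16*1936) - 3090) = -4408*((-13 - 30976) - 3090) = -4408*(-30989 - 3090) = -4408*(-34079) = 150220232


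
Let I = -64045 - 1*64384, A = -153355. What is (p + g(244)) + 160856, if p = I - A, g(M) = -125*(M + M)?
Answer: 124782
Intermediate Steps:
g(M) = -250*M
I = -128429 (I = -64045 - 64384 = -128429)
p = 24926 (p = -128429 - 1*(-153355) = -128429 + 153355 = 24926)
(p + g(244)) + 160856 = (24926 - 250*244) + 160856 = (24926 - 61000) + 160856 = -36074 + 160856 = 124782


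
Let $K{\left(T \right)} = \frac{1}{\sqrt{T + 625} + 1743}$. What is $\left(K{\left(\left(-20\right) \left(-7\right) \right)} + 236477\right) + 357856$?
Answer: $\frac{601719371105}{1012428} - \frac{\sqrt{85}}{1012428} \approx 5.9433 \cdot 10^{5}$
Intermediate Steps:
$K{\left(T \right)} = \frac{1}{1743 + \sqrt{625 + T}}$ ($K{\left(T \right)} = \frac{1}{\sqrt{625 + T} + 1743} = \frac{1}{1743 + \sqrt{625 + T}}$)
$\left(K{\left(\left(-20\right) \left(-7\right) \right)} + 236477\right) + 357856 = \left(\frac{1}{1743 + \sqrt{625 - -140}} + 236477\right) + 357856 = \left(\frac{1}{1743 + \sqrt{625 + 140}} + 236477\right) + 357856 = \left(\frac{1}{1743 + \sqrt{765}} + 236477\right) + 357856 = \left(\frac{1}{1743 + 3 \sqrt{85}} + 236477\right) + 357856 = \left(236477 + \frac{1}{1743 + 3 \sqrt{85}}\right) + 357856 = 594333 + \frac{1}{1743 + 3 \sqrt{85}}$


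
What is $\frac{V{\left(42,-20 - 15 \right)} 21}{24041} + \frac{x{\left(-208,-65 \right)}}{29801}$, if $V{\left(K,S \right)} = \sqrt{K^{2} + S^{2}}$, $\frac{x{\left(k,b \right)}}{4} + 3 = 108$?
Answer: $\frac{420}{29801} + \frac{147 \sqrt{61}}{24041} \approx 0.06185$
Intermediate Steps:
$x{\left(k,b \right)} = 420$ ($x{\left(k,b \right)} = -12 + 4 \cdot 108 = -12 + 432 = 420$)
$\frac{V{\left(42,-20 - 15 \right)} 21}{24041} + \frac{x{\left(-208,-65 \right)}}{29801} = \frac{\sqrt{42^{2} + \left(-20 - 15\right)^{2}} \cdot 21}{24041} + \frac{420}{29801} = \sqrt{1764 + \left(-35\right)^{2}} \cdot 21 \cdot \frac{1}{24041} + 420 \cdot \frac{1}{29801} = \sqrt{1764 + 1225} \cdot 21 \cdot \frac{1}{24041} + \frac{420}{29801} = \sqrt{2989} \cdot 21 \cdot \frac{1}{24041} + \frac{420}{29801} = 7 \sqrt{61} \cdot 21 \cdot \frac{1}{24041} + \frac{420}{29801} = 147 \sqrt{61} \cdot \frac{1}{24041} + \frac{420}{29801} = \frac{147 \sqrt{61}}{24041} + \frac{420}{29801} = \frac{420}{29801} + \frac{147 \sqrt{61}}{24041}$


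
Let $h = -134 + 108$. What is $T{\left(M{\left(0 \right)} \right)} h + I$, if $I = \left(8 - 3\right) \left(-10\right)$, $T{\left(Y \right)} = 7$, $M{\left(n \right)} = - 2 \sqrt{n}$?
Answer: $-232$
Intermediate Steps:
$h = -26$
$I = -50$ ($I = 5 \left(-10\right) = -50$)
$T{\left(M{\left(0 \right)} \right)} h + I = 7 \left(-26\right) - 50 = -182 - 50 = -232$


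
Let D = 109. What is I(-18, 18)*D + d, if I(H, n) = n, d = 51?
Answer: 2013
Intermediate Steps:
I(-18, 18)*D + d = 18*109 + 51 = 1962 + 51 = 2013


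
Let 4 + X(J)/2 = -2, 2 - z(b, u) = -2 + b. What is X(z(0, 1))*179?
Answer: -2148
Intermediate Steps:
z(b, u) = 4 - b (z(b, u) = 2 - (-2 + b) = 2 + (2 - b) = 4 - b)
X(J) = -12 (X(J) = -8 + 2*(-2) = -8 - 4 = -12)
X(z(0, 1))*179 = -12*179 = -2148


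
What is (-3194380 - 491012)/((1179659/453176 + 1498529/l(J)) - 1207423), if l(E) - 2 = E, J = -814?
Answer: 339036634613376/111246085339693 ≈ 3.0476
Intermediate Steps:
l(E) = 2 + E
(-3194380 - 491012)/((1179659/453176 + 1498529/l(J)) - 1207423) = (-3194380 - 491012)/((1179659/453176 + 1498529/(2 - 814)) - 1207423) = -3685392/((1179659*(1/453176) + 1498529/(-812)) - 1207423) = -3685392/((1179659/453176 + 1498529*(-1/812)) - 1207423) = -3685392/((1179659/453176 - 1498529/812) - 1207423) = -3685392/(-169534873749/91994728 - 1207423) = -3685392/(-111246085339693/91994728) = -3685392*(-91994728/111246085339693) = 339036634613376/111246085339693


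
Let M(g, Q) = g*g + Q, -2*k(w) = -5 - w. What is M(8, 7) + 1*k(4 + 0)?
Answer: 151/2 ≈ 75.500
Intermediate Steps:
k(w) = 5/2 + w/2 (k(w) = -(-5 - w)/2 = 5/2 + w/2)
M(g, Q) = Q + g² (M(g, Q) = g² + Q = Q + g²)
M(8, 7) + 1*k(4 + 0) = (7 + 8²) + 1*(5/2 + (4 + 0)/2) = (7 + 64) + 1*(5/2 + (½)*4) = 71 + 1*(5/2 + 2) = 71 + 1*(9/2) = 71 + 9/2 = 151/2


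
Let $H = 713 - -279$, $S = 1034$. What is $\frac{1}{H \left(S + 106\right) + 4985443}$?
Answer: $\frac{1}{6116323} \approx 1.635 \cdot 10^{-7}$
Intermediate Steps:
$H = 992$ ($H = 713 + 279 = 992$)
$\frac{1}{H \left(S + 106\right) + 4985443} = \frac{1}{992 \left(1034 + 106\right) + 4985443} = \frac{1}{992 \cdot 1140 + 4985443} = \frac{1}{1130880 + 4985443} = \frac{1}{6116323}$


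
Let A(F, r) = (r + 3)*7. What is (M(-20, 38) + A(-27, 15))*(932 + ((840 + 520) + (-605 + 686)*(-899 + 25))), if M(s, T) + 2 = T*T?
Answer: -107411136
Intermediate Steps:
M(s, T) = -2 + T² (M(s, T) = -2 + T*T = -2 + T²)
A(F, r) = 21 + 7*r (A(F, r) = (3 + r)*7 = 21 + 7*r)
(M(-20, 38) + A(-27, 15))*(932 + ((840 + 520) + (-605 + 686)*(-899 + 25))) = ((-2 + 38²) + (21 + 7*15))*(932 + ((840 + 520) + (-605 + 686)*(-899 + 25))) = ((-2 + 1444) + (21 + 105))*(932 + (1360 + 81*(-874))) = (1442 + 126)*(932 + (1360 - 70794)) = 1568*(932 - 69434) = 1568*(-68502) = -107411136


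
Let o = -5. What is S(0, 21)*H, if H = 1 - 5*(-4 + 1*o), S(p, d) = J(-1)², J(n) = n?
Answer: 46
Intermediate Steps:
S(p, d) = 1 (S(p, d) = (-1)² = 1)
H = 46 (H = 1 - 5*(-4 + 1*(-5)) = 1 - 5*(-4 - 5) = 1 - 5*(-9) = 1 + 45 = 46)
S(0, 21)*H = 1*46 = 46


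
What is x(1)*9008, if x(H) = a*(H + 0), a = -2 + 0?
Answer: -18016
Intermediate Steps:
a = -2
x(H) = -2*H (x(H) = -2*(H + 0) = -2*H)
x(1)*9008 = -2*1*9008 = -2*9008 = -18016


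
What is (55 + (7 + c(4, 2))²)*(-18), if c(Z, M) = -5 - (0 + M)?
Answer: -990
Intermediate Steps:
c(Z, M) = -5 - M
(55 + (7 + c(4, 2))²)*(-18) = (55 + (7 + (-5 - 1*2))²)*(-18) = (55 + (7 + (-5 - 2))²)*(-18) = (55 + (7 - 7)²)*(-18) = (55 + 0²)*(-18) = (55 + 0)*(-18) = 55*(-18) = -990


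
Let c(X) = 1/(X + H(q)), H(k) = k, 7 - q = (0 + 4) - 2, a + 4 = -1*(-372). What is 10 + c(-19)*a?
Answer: -114/7 ≈ -16.286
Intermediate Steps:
a = 368 (a = -4 - 1*(-372) = -4 + 372 = 368)
q = 5 (q = 7 - ((0 + 4) - 2) = 7 - (4 - 2) = 7 - 1*2 = 7 - 2 = 5)
c(X) = 1/(5 + X) (c(X) = 1/(X + 5) = 1/(5 + X))
10 + c(-19)*a = 10 + 368/(5 - 19) = 10 + 368/(-14) = 10 - 1/14*368 = 10 - 184/7 = -114/7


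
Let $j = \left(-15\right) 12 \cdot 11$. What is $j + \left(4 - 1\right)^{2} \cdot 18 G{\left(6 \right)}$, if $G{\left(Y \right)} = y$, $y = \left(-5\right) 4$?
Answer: $-5220$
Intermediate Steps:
$y = -20$
$G{\left(Y \right)} = -20$
$j = -1980$ ($j = \left(-180\right) 11 = -1980$)
$j + \left(4 - 1\right)^{2} \cdot 18 G{\left(6 \right)} = -1980 + \left(4 - 1\right)^{2} \cdot 18 \left(-20\right) = -1980 + 3^{2} \cdot 18 \left(-20\right) = -1980 + 9 \cdot 18 \left(-20\right) = -1980 + 162 \left(-20\right) = -1980 - 3240 = -5220$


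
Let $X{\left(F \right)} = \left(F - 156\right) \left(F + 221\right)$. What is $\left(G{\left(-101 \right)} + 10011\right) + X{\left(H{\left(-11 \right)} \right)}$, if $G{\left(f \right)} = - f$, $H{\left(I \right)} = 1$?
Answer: $-24298$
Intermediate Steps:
$X{\left(F \right)} = \left(-156 + F\right) \left(221 + F\right)$
$\left(G{\left(-101 \right)} + 10011\right) + X{\left(H{\left(-11 \right)} \right)} = \left(\left(-1\right) \left(-101\right) + 10011\right) + \left(-34476 + 1^{2} + 65 \cdot 1\right) = \left(101 + 10011\right) + \left(-34476 + 1 + 65\right) = 10112 - 34410 = -24298$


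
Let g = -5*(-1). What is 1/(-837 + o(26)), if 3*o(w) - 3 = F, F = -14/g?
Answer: -15/12554 ≈ -0.0011948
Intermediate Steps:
g = 5
F = -14/5 ≈ -2.8000
o(w) = 1/15 (o(w) = 1 + (⅓)*(-14/5) = 1 - 14/15 = 1/15)
1/(-837 + o(26)) = 1/(-837 + 1/15) = 1/(-12554/15) = -15/12554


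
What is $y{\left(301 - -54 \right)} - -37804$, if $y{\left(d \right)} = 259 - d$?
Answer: $37708$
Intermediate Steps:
$y{\left(301 - -54 \right)} - -37804 = \left(259 - \left(301 - -54\right)\right) - -37804 = \left(259 - \left(301 + 54\right)\right) + 37804 = \left(259 - 355\right) + 37804 = -96 + 37804 = 37708$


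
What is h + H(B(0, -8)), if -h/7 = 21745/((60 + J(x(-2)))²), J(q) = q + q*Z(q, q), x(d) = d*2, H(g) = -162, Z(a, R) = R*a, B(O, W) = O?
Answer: -162583/64 ≈ -2540.4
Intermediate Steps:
x(d) = 2*d
J(q) = q + q³ (J(q) = q + q*(q*q) = q + q*q² = q + q³)
h = -152215/64 (h = -152215/((60 + (2*(-2) + (2*(-2))³))²) = -152215/((60 + (-4 + (-4)³))²) = -152215/((60 + (-4 - 64))²) = -152215/((60 - 68)²) = -152215/((-8)²) = -152215/64 ≈ -2378.4)
h + H(B(0, -8)) = -152215/64 - 162 = -162583/64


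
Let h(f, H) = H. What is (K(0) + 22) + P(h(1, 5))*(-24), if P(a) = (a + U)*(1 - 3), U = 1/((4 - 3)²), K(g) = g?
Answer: 310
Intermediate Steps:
U = 1 (U = 1/(1²) = 1/1 = 1)
P(a) = -2 - 2*a (P(a) = (a + 1)*(1 - 3) = (1 + a)*(-2) = -2 - 2*a)
(K(0) + 22) + P(h(1, 5))*(-24) = (0 + 22) + (-2 - 2*5)*(-24) = 22 + (-2 - 10)*(-24) = 22 - 12*(-24) = 22 + 288 = 310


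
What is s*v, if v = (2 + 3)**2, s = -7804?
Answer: -195100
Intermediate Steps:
v = 25 (v = 5**2 = 25)
s*v = -7804*25 = -195100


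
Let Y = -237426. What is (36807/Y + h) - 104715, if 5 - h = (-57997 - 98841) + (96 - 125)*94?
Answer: 4341242999/79142 ≈ 54854.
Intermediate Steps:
h = 159569 (h = 5 - ((-57997 - 98841) + (96 - 125)*94) = 5 - (-156838 - 29*94) = 5 - (-156838 - 2726) = 5 - 1*(-159564) = 5 + 159564 = 159569)
(36807/Y + h) - 104715 = (36807/(-237426) + 159569) - 104715 = (36807*(-1/237426) + 159569) - 104715 = (-12269/79142 + 159569) - 104715 = 12628597529/79142 - 104715 = 4341242999/79142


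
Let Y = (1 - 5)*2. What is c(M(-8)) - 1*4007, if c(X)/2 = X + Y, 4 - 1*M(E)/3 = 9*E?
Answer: -3567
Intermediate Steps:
Y = -8 (Y = -4*2 = -8)
M(E) = 12 - 27*E
c(X) = -16 + 2*X (c(X) = 2*(X - 8) = 2*(-8 + X) = -16 + 2*X)
c(M(-8)) - 1*4007 = (-16 + 2*(12 - 27*(-8))) - 1*4007 = (-16 + 2*(12 + 216)) - 4007 = (-16 + 2*228) - 4007 = (-16 + 456) - 4007 = 440 - 4007 = -3567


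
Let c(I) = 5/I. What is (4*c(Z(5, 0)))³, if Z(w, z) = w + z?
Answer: 64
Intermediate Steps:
(4*c(Z(5, 0)))³ = (4*(5/(5 + 0)))³ = (4*(5/5))³ = (4*(5*(⅕)))³ = (4*1)³ = 4³ = 64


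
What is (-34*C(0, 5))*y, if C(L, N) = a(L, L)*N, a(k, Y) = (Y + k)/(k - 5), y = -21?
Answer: 0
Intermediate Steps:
a(k, Y) = (Y + k)/(-5 + k)
C(L, N) = 2*L*N/(-5 + L) (C(L, N) = ((L + L)/(-5 + L))*N = ((2*L)/(-5 + L))*N = (2*L/(-5 + L))*N = 2*L*N/(-5 + L))
(-34*C(0, 5))*y = -68*0*5/(-5 + 0)*(-21) = -68*0*5/(-5)*(-21) = -68*0*5*(-1)/5*(-21) = -34*0*(-21) = 0*(-21) = 0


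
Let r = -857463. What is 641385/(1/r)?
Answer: -549963906255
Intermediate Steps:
641385/(1/r) = 641385/(1/(-857463)) = 641385/(-1/857463) = 641385*(-857463) = -549963906255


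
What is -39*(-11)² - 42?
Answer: -4761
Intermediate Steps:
-39*(-11)² - 42 = -39*121 - 42 = -4719 - 42 = -4761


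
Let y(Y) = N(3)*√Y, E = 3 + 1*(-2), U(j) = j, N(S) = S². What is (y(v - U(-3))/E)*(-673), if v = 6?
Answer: -18171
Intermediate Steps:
E = 1 (E = 3 - 2 = 1)
y(Y) = 9*√Y (y(Y) = 3²*√Y = 9*√Y)
(y(v - U(-3))/E)*(-673) = ((9*√(6 - 1*(-3)))/1)*(-673) = ((9*√(6 + 3))*1)*(-673) = ((9*√9)*1)*(-673) = ((9*3)*1)*(-673) = (27*1)*(-673) = 27*(-673) = -18171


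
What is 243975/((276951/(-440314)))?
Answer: -35808536050/92317 ≈ -3.8789e+5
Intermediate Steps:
243975/((276951/(-440314))) = 243975/((276951*(-1/440314))) = 243975/(-276951/440314) = 243975*(-440314/276951) = -35808536050/92317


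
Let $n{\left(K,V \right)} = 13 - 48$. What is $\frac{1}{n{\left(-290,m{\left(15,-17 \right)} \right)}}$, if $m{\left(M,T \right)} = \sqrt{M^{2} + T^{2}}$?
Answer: $- \frac{1}{35} \approx -0.028571$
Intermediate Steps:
$n{\left(K,V \right)} = -35$ ($n{\left(K,V \right)} = 13 - 48 = -35$)
$\frac{1}{n{\left(-290,m{\left(15,-17 \right)} \right)}} = \frac{1}{-35} = - \frac{1}{35}$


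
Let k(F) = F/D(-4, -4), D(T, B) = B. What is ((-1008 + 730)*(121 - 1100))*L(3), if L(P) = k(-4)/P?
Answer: 272162/3 ≈ 90721.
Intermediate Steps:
k(F) = -F/4 (k(F) = F/(-4) = F*(-¼) = -F/4)
L(P) = 1/P (L(P) = (-¼*(-4))/P = 1/P)
((-1008 + 730)*(121 - 1100))*L(3) = ((-1008 + 730)*(121 - 1100))/3 = -278*(-979)*(⅓) = 272162*(⅓) = 272162/3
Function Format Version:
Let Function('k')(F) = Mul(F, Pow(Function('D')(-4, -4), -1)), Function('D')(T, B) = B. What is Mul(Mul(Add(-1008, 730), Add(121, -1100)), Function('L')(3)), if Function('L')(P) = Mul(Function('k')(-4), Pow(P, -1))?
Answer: Rational(272162, 3) ≈ 90721.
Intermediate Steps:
Function('k')(F) = Mul(Rational(-1, 4), F) (Function('k')(F) = Mul(F, Pow(-4, -1)) = Mul(F, Rational(-1, 4)) = Mul(Rational(-1, 4), F))
Function('L')(P) = Pow(P, -1) (Function('L')(P) = Mul(Mul(Rational(-1, 4), -4), Pow(P, -1)) = Mul(1, Pow(P, -1)) = Pow(P, -1))
Mul(Mul(Add(-1008, 730), Add(121, -1100)), Function('L')(3)) = Mul(Mul(Add(-1008, 730), Add(121, -1100)), Pow(3, -1)) = Mul(Mul(-278, -979), Rational(1, 3)) = Mul(272162, Rational(1, 3)) = Rational(272162, 3)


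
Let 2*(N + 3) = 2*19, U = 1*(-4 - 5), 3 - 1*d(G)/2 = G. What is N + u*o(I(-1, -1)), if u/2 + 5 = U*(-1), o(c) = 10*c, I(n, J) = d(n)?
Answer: 656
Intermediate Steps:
d(G) = 6 - 2*G
U = -9 (U = 1*(-9) = -9)
I(n, J) = 6 - 2*n
N = 16 (N = -3 + (2*19)/2 = -3 + (½)*38 = -3 + 19 = 16)
u = 8 (u = -10 + 2*(-9*(-1)) = -10 + 2*9 = -10 + 18 = 8)
N + u*o(I(-1, -1)) = 16 + 8*(10*(6 - 2*(-1))) = 16 + 8*(10*(6 + 2)) = 16 + 8*(10*8) = 16 + 8*80 = 16 + 640 = 656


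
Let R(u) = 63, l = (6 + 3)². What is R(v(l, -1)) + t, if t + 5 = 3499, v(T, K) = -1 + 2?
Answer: 3557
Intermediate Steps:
l = 81 (l = 9² = 81)
v(T, K) = 1
t = 3494 (t = -5 + 3499 = 3494)
R(v(l, -1)) + t = 63 + 3494 = 3557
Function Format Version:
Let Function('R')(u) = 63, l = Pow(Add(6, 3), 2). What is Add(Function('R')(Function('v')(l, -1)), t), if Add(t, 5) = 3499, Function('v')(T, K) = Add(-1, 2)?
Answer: 3557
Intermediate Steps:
l = 81 (l = Pow(9, 2) = 81)
Function('v')(T, K) = 1
t = 3494 (t = Add(-5, 3499) = 3494)
Add(Function('R')(Function('v')(l, -1)), t) = Add(63, 3494) = 3557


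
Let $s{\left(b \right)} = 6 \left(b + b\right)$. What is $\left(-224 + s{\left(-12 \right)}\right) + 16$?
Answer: $-352$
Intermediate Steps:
$s{\left(b \right)} = 12 b$ ($s{\left(b \right)} = 6 \cdot 2 b = 12 b$)
$\left(-224 + s{\left(-12 \right)}\right) + 16 = \left(-224 + 12 \left(-12\right)\right) + 16 = \left(-224 - 144\right) + 16 = -368 + 16 = -352$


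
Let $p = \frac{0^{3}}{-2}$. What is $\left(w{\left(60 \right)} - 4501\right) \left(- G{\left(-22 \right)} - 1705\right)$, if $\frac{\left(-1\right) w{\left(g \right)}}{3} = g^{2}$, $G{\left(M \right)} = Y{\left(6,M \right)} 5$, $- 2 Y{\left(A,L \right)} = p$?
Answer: $26088205$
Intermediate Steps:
$p = 0$ ($p = 0 \left(- \frac{1}{2}\right) = 0$)
$Y{\left(A,L \right)} = 0$ ($Y{\left(A,L \right)} = \left(- \frac{1}{2}\right) 0 = 0$)
$G{\left(M \right)} = 0$ ($G{\left(M \right)} = 0 \cdot 5 = 0$)
$w{\left(g \right)} = - 3 g^{2}$
$\left(w{\left(60 \right)} - 4501\right) \left(- G{\left(-22 \right)} - 1705\right) = \left(- 3 \cdot 60^{2} - 4501\right) \left(\left(-1\right) 0 - 1705\right) = \left(\left(-3\right) 3600 - 4501\right) \left(0 - 1705\right) = \left(-10800 - 4501\right) \left(-1705\right) = \left(-15301\right) \left(-1705\right) = 26088205$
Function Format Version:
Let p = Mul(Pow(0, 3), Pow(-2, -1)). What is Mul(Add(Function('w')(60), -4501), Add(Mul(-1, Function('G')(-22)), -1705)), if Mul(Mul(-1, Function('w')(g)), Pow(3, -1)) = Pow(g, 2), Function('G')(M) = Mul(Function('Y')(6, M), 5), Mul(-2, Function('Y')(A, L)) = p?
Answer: 26088205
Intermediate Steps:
p = 0 (p = Mul(0, Rational(-1, 2)) = 0)
Function('Y')(A, L) = 0 (Function('Y')(A, L) = Mul(Rational(-1, 2), 0) = 0)
Function('G')(M) = 0 (Function('G')(M) = Mul(0, 5) = 0)
Function('w')(g) = Mul(-3, Pow(g, 2))
Mul(Add(Function('w')(60), -4501), Add(Mul(-1, Function('G')(-22)), -1705)) = Mul(Add(Mul(-3, Pow(60, 2)), -4501), Add(Mul(-1, 0), -1705)) = Mul(Add(Mul(-3, 3600), -4501), Add(0, -1705)) = Mul(Add(-10800, -4501), -1705) = Mul(-15301, -1705) = 26088205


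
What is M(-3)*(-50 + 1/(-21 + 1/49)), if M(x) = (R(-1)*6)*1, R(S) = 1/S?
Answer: 154347/514 ≈ 300.29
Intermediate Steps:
M(x) = -6 (M(x) = (6/(-1))*1 = -1*6*1 = -6*1 = -6)
M(-3)*(-50 + 1/(-21 + 1/49)) = -6*(-50 + 1/(-21 + 1/49)) = -6*(-50 + 1/(-1028/49)) = -6*(-50 - 49/1028) = -6*(-51449/1028) = 154347/514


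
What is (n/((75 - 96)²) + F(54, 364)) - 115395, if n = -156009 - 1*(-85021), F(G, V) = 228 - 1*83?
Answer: -50896238/441 ≈ -1.1541e+5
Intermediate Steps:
F(G, V) = 145 (F(G, V) = 228 - 83 = 145)
n = -70988 (n = -156009 + 85021 = -70988)
(n/((75 - 96)²) + F(54, 364)) - 115395 = (-70988/(75 - 96)² + 145) - 115395 = (-70988/((-21)²) + 145) - 115395 = (-70988/441 + 145) - 115395 = -7043/441 - 115395 = -50896238/441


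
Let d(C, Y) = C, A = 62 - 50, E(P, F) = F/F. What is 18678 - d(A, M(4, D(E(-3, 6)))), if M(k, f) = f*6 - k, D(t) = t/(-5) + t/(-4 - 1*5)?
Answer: 18666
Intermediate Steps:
E(P, F) = 1
A = 12
D(t) = -14*t/45 (D(t) = t*(-1/5) + t/(-4 - 5) = -t/5 + t/(-9) = -t/5 + t*(-1/9) = -t/5 - t/9 = -14*t/45)
M(k, f) = -k + 6*f (M(k, f) = 6*f - k = -k + 6*f)
18678 - d(A, M(4, D(E(-3, 6)))) = 18678 - 1*12 = 18678 - 12 = 18666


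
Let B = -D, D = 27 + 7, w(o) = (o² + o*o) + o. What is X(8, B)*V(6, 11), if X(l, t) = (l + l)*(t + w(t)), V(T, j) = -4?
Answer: -143616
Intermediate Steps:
w(o) = o + 2*o² (w(o) = (o² + o²) + o = 2*o² + o = o + 2*o²)
D = 34
B = -34 (B = -1*34 = -34)
X(l, t) = 2*l*(t + t*(1 + 2*t)) (X(l, t) = (l + l)*(t + t*(1 + 2*t)) = (2*l)*(t + t*(1 + 2*t)) = 2*l*(t + t*(1 + 2*t)))
X(8, B)*V(6, 11) = (4*8*(-34)*(1 - 34))*(-4) = (4*8*(-34)*(-33))*(-4) = 35904*(-4) = -143616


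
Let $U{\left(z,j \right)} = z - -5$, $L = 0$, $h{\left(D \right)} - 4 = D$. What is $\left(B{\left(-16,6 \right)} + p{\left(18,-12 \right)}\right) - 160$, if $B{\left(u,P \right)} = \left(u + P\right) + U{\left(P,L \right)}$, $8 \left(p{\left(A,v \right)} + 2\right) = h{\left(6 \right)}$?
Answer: $- \frac{639}{4} \approx -159.75$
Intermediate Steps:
$h{\left(D \right)} = 4 + D$
$p{\left(A,v \right)} = - \frac{3}{4}$ ($p{\left(A,v \right)} = -2 + \frac{4 + 6}{8} = -2 + \frac{1}{8} \cdot 10 = -2 + \frac{5}{4} = - \frac{3}{4}$)
$U{\left(z,j \right)} = 5 + z$ ($U{\left(z,j \right)} = z + 5 = 5 + z$)
$B{\left(u,P \right)} = 5 + u + 2 P$ ($B{\left(u,P \right)} = \left(u + P\right) + \left(5 + P\right) = \left(P + u\right) + \left(5 + P\right) = 5 + u + 2 P$)
$\left(B{\left(-16,6 \right)} + p{\left(18,-12 \right)}\right) - 160 = \left(\left(5 - 16 + 2 \cdot 6\right) - \frac{3}{4}\right) - 160 = \left(\left(5 - 16 + 12\right) - \frac{3}{4}\right) - 160 = \left(1 - \frac{3}{4}\right) - 160 = \frac{1}{4} - 160 = - \frac{639}{4}$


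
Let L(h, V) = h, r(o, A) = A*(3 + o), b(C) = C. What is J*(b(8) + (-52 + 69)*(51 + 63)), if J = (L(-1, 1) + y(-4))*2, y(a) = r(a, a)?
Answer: 11676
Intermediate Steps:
y(a) = a*(3 + a)
J = 6 (J = (-1 - 4*(3 - 4))*2 = (-1 - 4*(-1))*2 = (-1 + 4)*2 = 3*2 = 6)
J*(b(8) + (-52 + 69)*(51 + 63)) = 6*(8 + (-52 + 69)*(51 + 63)) = 6*(8 + 17*114) = 6*(8 + 1938) = 6*1946 = 11676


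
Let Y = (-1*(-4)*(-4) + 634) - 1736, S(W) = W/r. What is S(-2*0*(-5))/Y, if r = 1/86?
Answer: 0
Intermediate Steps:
r = 1/86 ≈ 0.011628
S(W) = 86*W (S(W) = W/(1/86) = W*86 = 86*W)
Y = -1118 (Y = (4*(-4) + 634) - 1736 = (-16 + 634) - 1736 = 618 - 1736 = -1118)
S(-2*0*(-5))/Y = (86*(-2*0*(-5)))/(-1118) = (86*(0*(-5)))*(-1/1118) = (86*0)*(-1/1118) = 0*(-1/1118) = 0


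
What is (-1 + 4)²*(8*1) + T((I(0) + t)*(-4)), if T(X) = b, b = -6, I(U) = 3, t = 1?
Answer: 66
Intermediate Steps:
T(X) = -6
(-1 + 4)²*(8*1) + T((I(0) + t)*(-4)) = (-1 + 4)²*(8*1) - 6 = 3²*8 - 6 = 9*8 - 6 = 72 - 6 = 66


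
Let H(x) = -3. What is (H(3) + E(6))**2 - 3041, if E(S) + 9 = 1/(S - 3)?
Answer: -26144/9 ≈ -2904.9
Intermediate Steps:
E(S) = -9 + 1/(-3 + S) (E(S) = -9 + 1/(S - 3) = -9 + 1/(-3 + S))
(H(3) + E(6))**2 - 3041 = (-3 + (28 - 9*6)/(-3 + 6))**2 - 3041 = (-3 + (28 - 54)/3)**2 - 3041 = (-3 + (1/3)*(-26))**2 - 3041 = (-3 - 26/3)**2 - 3041 = (-35/3)**2 - 3041 = 1225/9 - 3041 = -26144/9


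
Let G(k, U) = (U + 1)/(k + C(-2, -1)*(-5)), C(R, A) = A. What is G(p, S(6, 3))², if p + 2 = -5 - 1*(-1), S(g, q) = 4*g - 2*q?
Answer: 361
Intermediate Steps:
S(g, q) = -2*q + 4*g
p = -6 (p = -2 + (-5 - 1*(-1)) = -2 + (-5 + 1) = -2 - 4 = -6)
G(k, U) = (1 + U)/(5 + k) (G(k, U) = (U + 1)/(k - 1*(-5)) = (1 + U)/(k + 5) = (1 + U)/(5 + k))
G(p, S(6, 3))² = ((1 + (-2*3 + 4*6))/(5 - 6))² = ((1 + (-6 + 24))/(-1))² = (-(1 + 18))² = (-1*19)² = (-19)² = 361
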